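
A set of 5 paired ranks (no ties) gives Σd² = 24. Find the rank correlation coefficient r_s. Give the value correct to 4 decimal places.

ρ = 1 − 6Σd² / [n(n²−1)] = 1 − 6×24 / (5×24)
  = 1 − 144/120 = 1 − 1.20000 ≈ -0.2000

-0.2000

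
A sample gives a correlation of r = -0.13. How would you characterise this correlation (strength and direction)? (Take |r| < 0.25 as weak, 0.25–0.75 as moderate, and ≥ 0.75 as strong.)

r = -0.13 < 0 so the relationship is negative.
|r| = 0.13, which falls in the weak range.

weak negative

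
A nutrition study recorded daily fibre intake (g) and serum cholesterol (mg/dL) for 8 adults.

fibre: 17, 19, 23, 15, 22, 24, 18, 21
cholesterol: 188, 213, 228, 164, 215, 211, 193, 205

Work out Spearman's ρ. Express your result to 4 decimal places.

Rank fibre: 2, 4, 7, 1, 6, 8, 3, 5
Rank cholesterol: 2, 6, 8, 1, 7, 5, 3, 4
d = rank(fibre) − rank(cholesterol): 0, -2, -1, 0, -1, 3, 0, 1; Σd² = 16
ρ = 1 − 6Σd² / [n(n²−1)] = 1 − 6×16 / (8×63) = 1 − 96/504 ≈ 0.8095

0.8095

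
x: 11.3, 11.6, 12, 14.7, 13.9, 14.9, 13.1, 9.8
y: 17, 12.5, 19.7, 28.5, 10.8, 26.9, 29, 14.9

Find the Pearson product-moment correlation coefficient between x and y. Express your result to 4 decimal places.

0.5666

n = 8, Σx = 101.3, Σy = 159.3, Σx² = 1305.21, Σy² = 3548.85, Σxy = 2069.3
nΣxy − ΣxΣy = 16554.4 − 16137.09 = 417.31
nΣx² − (Σx)² = 10441.68 − 10261.69 = 179.99; nΣy² − (Σy)² = 28390.8 − 25376.49 = 3014.31
r = 417.31 / √(179.99 × 3014.31) = 417.31 / 736.5770 ≈ 0.5666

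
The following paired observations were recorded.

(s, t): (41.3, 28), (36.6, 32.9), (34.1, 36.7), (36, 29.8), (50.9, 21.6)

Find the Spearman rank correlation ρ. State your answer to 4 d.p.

-0.9000

Rank s: 4, 3, 1, 2, 5
Rank t: 2, 4, 5, 3, 1
d = rank(s) − rank(t): 2, -1, -4, -1, 4; Σd² = 38
ρ = 1 − 6Σd² / [n(n²−1)] = 1 − 6×38 / (5×24) = 1 − 228/120 ≈ -0.9000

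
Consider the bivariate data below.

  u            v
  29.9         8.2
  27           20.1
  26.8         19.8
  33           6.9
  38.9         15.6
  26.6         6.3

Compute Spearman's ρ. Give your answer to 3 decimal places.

0.086

Rank u: 4, 3, 2, 5, 6, 1
Rank v: 3, 6, 5, 2, 4, 1
d = rank(u) − rank(v): 1, -3, -3, 3, 2, 0; Σd² = 32
ρ = 1 − 6Σd² / [n(n²−1)] = 1 − 6×32 / (6×35) = 1 − 192/210 ≈ 0.086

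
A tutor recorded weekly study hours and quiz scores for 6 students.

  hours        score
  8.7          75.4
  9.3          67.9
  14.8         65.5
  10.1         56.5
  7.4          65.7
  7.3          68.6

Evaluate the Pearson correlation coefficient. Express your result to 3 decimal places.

n = 6, Σx = 57.6, Σy = 399.6, Σx² = 591.28, Σy² = 26800.52, Σxy = 3814.46
nΣxy − ΣxΣy = 22886.76 − 23016.96 = -130.2
nΣx² − (Σx)² = 3547.68 − 3317.76 = 229.92; nΣy² − (Σy)² = 160803.12 − 159680.16 = 1122.96
r = -130.2 / √(229.92 × 1122.96) = -130.2 / 508.1249 ≈ -0.256

-0.256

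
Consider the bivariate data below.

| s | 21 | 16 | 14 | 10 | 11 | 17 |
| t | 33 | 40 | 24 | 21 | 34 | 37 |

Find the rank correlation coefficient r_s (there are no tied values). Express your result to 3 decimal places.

0.486

Rank s: 6, 4, 3, 1, 2, 5
Rank t: 3, 6, 2, 1, 4, 5
d = rank(s) − rank(t): 3, -2, 1, 0, -2, 0; Σd² = 18
ρ = 1 − 6Σd² / [n(n²−1)] = 1 − 6×18 / (6×35) = 1 − 108/210 ≈ 0.486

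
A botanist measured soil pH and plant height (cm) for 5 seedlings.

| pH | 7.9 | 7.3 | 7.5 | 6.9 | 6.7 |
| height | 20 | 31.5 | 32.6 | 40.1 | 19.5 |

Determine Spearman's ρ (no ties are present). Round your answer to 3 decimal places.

0.100

Rank pH: 5, 3, 4, 2, 1
Rank height: 2, 3, 4, 5, 1
d = rank(pH) − rank(height): 3, 0, 0, -3, 0; Σd² = 18
ρ = 1 − 6Σd² / [n(n²−1)] = 1 − 6×18 / (5×24) = 1 − 108/120 ≈ 0.100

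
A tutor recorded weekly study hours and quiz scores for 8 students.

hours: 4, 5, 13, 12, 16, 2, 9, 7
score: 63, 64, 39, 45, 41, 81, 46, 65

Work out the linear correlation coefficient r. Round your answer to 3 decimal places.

-0.922

n = 8, Σx = 68, Σy = 444, Σx² = 744, Σy² = 26194, Σxy = 3306
nΣxy − ΣxΣy = 26448 − 30192 = -3744
nΣx² − (Σx)² = 5952 − 4624 = 1328; nΣy² − (Σy)² = 209552 − 197136 = 12416
r = -3744 / √(1328 × 12416) = -3744 / 4060.5970 ≈ -0.922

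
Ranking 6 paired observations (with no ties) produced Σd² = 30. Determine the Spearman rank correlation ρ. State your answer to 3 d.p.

ρ = 1 − 6Σd² / [n(n²−1)] = 1 − 6×30 / (6×35)
  = 1 − 180/210 = 1 − 0.8571 ≈ 0.143

0.143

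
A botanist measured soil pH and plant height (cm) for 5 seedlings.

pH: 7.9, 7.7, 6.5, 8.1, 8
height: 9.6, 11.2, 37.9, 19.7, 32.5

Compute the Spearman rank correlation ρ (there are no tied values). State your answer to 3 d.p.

Rank pH: 3, 2, 1, 5, 4
Rank height: 1, 2, 5, 3, 4
d = rank(pH) − rank(height): 2, 0, -4, 2, 0; Σd² = 24
ρ = 1 − 6Σd² / [n(n²−1)] = 1 − 6×24 / (5×24) = 1 − 144/120 ≈ -0.200

-0.200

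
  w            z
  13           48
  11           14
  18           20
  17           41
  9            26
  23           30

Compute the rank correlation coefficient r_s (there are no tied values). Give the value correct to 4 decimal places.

Rank w: 3, 2, 5, 4, 1, 6
Rank z: 6, 1, 2, 5, 3, 4
d = rank(w) − rank(z): -3, 1, 3, -1, -2, 2; Σd² = 28
ρ = 1 − 6Σd² / [n(n²−1)] = 1 − 6×28 / (6×35) = 1 − 168/210 ≈ 0.2000

0.2000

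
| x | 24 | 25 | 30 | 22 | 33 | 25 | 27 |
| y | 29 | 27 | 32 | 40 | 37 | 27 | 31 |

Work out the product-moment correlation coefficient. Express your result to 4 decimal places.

0.1644

n = 7, Σx = 186, Σy = 223, Σx² = 5028, Σy² = 7253, Σxy = 5944
nΣxy − ΣxΣy = 41608 − 41478 = 130
nΣx² − (Σx)² = 35196 − 34596 = 600; nΣy² − (Σy)² = 50771 − 49729 = 1042
r = 130 / √(600 × 1042) = 130 / 790.6959 ≈ 0.1644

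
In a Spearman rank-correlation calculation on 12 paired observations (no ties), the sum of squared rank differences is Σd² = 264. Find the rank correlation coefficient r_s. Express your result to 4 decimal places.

0.0769

ρ = 1 − 6Σd² / [n(n²−1)] = 1 − 6×264 / (12×143)
  = 1 − 1584/1716 = 1 − 0.92308 ≈ 0.0769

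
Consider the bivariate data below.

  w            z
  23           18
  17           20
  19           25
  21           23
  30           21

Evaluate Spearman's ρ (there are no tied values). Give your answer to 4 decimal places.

-0.2000

Rank w: 4, 1, 2, 3, 5
Rank z: 1, 2, 5, 4, 3
d = rank(w) − rank(z): 3, -1, -3, -1, 2; Σd² = 24
ρ = 1 − 6Σd² / [n(n²−1)] = 1 − 6×24 / (5×24) = 1 − 144/120 ≈ -0.2000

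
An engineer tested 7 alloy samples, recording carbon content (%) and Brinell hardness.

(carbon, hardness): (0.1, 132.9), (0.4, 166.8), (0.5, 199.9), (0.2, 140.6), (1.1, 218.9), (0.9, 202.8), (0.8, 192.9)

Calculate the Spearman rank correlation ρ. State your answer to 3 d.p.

0.964

Rank carbon: 1, 3, 4, 2, 7, 6, 5
Rank hardness: 1, 3, 5, 2, 7, 6, 4
d = rank(carbon) − rank(hardness): 0, 0, -1, 0, 0, 0, 1; Σd² = 2
ρ = 1 − 6Σd² / [n(n²−1)] = 1 − 6×2 / (7×48) = 1 − 12/336 ≈ 0.964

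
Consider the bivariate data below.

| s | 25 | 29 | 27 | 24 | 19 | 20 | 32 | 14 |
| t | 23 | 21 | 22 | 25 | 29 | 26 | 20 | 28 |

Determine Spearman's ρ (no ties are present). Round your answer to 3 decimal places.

-0.976

Rank s: 5, 7, 6, 4, 2, 3, 8, 1
Rank t: 4, 2, 3, 5, 8, 6, 1, 7
d = rank(s) − rank(t): 1, 5, 3, -1, -6, -3, 7, -6; Σd² = 166
ρ = 1 − 6Σd² / [n(n²−1)] = 1 − 6×166 / (8×63) = 1 − 996/504 ≈ -0.976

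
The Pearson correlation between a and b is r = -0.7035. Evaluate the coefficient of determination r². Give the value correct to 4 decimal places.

r² = (-0.7035)² = 0.4949

0.4949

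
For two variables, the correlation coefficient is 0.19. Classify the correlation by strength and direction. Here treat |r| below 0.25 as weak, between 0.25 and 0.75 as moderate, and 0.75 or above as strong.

r = 0.19 > 0 so the relationship is positive.
|r| = 0.19, which falls in the weak range.

weak positive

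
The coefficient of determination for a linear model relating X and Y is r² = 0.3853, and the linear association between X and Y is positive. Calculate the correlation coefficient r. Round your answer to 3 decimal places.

0.621

|r| = √0.3853 = 0.621
The association is positive, so r = 0.621.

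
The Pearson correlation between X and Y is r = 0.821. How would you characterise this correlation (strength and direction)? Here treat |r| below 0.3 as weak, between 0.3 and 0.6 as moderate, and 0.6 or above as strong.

r = 0.821 > 0 so the relationship is positive.
|r| = 0.821, which falls in the strong range.

strong positive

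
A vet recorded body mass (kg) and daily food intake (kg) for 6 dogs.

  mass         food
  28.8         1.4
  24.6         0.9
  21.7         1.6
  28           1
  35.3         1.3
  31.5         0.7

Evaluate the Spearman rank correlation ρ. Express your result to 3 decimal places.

Rank mass: 4, 2, 1, 3, 6, 5
Rank food: 5, 2, 6, 3, 4, 1
d = rank(mass) − rank(food): -1, 0, -5, 0, 2, 4; Σd² = 46
ρ = 1 − 6Σd² / [n(n²−1)] = 1 − 6×46 / (6×35) = 1 − 276/210 ≈ -0.314

-0.314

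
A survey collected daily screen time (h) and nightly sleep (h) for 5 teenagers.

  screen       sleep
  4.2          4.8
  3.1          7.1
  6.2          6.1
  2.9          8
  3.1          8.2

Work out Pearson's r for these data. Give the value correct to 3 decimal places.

n = 5, Σx = 19.5, Σy = 34.2, Σx² = 83.71, Σy² = 241.9, Σxy = 128.61
nΣxy − ΣxΣy = 643.05 − 666.9 = -23.85
nΣx² − (Σx)² = 418.55 − 380.25 = 38.3; nΣy² − (Σy)² = 1209.5 − 1169.64 = 39.86
r = -23.85 / √(38.3 × 39.86) = -23.85 / 39.0722 ≈ -0.610

-0.610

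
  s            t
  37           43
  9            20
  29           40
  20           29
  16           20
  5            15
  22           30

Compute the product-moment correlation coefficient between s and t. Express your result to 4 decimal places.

0.9714

n = 7, Σs = 138, Σt = 197, Σs² = 3456, Σt² = 6215, Σst = 4566
nΣst − ΣsΣt = 31962 − 27186 = 4776
nΣs² − (Σs)² = 24192 − 19044 = 5148; nΣt² − (Σt)² = 43505 − 38809 = 4696
r = 4776 / √(5148 × 4696) = 4776 / 4916.8087 ≈ 0.9714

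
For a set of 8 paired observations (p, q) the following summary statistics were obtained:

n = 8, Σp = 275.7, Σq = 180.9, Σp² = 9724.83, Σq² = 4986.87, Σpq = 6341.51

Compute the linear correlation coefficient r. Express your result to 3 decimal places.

0.240

r = (nΣpq − ΣpΣq) / √[(nΣp² − (Σp)²)(nΣq² − (Σq)²)]
Numerator: 8×6341.51 − 275.7×180.9 = 857.95
Denominator: √[(77798.64 − 76010.49)(39894.96 − 32724.81)] = √[1788.15 × 7170.15] = 3580.6848
r = 857.95 / 3580.6848 ≈ 0.240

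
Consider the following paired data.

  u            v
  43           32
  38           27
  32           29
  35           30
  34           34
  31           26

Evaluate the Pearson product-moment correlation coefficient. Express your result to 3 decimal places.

0.346

n = 6, Σu = 213, Σv = 178, Σu² = 7659, Σv² = 5326, Σuv = 6342
nΣuv − ΣuΣv = 38052 − 37914 = 138
nΣu² − (Σu)² = 45954 − 45369 = 585; nΣv² − (Σv)² = 31956 − 31684 = 272
r = 138 / √(585 × 272) = 138 / 398.8985 ≈ 0.346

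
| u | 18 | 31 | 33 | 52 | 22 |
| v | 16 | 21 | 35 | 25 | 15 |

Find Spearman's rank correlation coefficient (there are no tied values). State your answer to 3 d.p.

Rank u: 1, 3, 4, 5, 2
Rank v: 2, 3, 5, 4, 1
d = rank(u) − rank(v): -1, 0, -1, 1, 1; Σd² = 4
ρ = 1 − 6Σd² / [n(n²−1)] = 1 − 6×4 / (5×24) = 1 − 24/120 ≈ 0.800

0.800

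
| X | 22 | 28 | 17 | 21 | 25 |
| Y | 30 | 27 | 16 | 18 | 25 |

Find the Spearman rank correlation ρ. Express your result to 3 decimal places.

Rank X: 3, 5, 1, 2, 4
Rank Y: 5, 4, 1, 2, 3
d = rank(X) − rank(Y): -2, 1, 0, 0, 1; Σd² = 6
ρ = 1 − 6Σd² / [n(n²−1)] = 1 − 6×6 / (5×24) = 1 − 36/120 ≈ 0.700

0.700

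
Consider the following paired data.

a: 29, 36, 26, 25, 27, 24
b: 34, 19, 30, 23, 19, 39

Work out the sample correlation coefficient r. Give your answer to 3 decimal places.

n = 6, Σa = 167, Σb = 164, Σa² = 4743, Σb² = 4828, Σab = 4474
nΣab − ΣaΣb = 26844 − 27388 = -544
nΣa² − (Σa)² = 28458 − 27889 = 569; nΣb² − (Σb)² = 28968 − 26896 = 2072
r = -544 / √(569 × 2072) = -544 / 1085.8029 ≈ -0.501

-0.501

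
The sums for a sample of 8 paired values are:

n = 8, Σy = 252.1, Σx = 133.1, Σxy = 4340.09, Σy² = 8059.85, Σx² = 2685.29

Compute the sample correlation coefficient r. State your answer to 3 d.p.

0.625

r = (nΣxy − ΣxΣy) / √[(nΣx² − (Σx)²)(nΣy² − (Σy)²)]
Numerator: 8×4340.09 − 133.1×252.1 = 1166.21
Denominator: √[(21482.32 − 17715.61)(64478.8 − 63554.41)] = √[3766.71 × 924.39] = 1865.9874
r = 1166.21 / 1865.9874 ≈ 0.625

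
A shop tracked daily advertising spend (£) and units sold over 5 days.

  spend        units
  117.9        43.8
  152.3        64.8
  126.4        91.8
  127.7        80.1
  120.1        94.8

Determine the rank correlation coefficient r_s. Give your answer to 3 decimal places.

Rank spend: 1, 5, 3, 4, 2
Rank units: 1, 2, 4, 3, 5
d = rank(spend) − rank(units): 0, 3, -1, 1, -3; Σd² = 20
ρ = 1 − 6Σd² / [n(n²−1)] = 1 − 6×20 / (5×24) = 1 − 120/120 ≈ 0.000

0.000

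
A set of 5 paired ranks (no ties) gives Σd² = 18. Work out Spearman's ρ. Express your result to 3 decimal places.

0.100

ρ = 1 − 6Σd² / [n(n²−1)] = 1 − 6×18 / (5×24)
  = 1 − 108/120 = 1 − 0.9000 ≈ 0.100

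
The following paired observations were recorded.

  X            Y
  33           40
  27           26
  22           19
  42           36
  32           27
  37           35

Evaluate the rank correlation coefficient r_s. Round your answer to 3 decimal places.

0.829

Rank X: 4, 2, 1, 6, 3, 5
Rank Y: 6, 2, 1, 5, 3, 4
d = rank(X) − rank(Y): -2, 0, 0, 1, 0, 1; Σd² = 6
ρ = 1 − 6Σd² / [n(n²−1)] = 1 − 6×6 / (6×35) = 1 − 36/210 ≈ 0.829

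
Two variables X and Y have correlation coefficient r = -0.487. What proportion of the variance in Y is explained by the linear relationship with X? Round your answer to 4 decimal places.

r² = (-0.487)² = 0.2372

0.2372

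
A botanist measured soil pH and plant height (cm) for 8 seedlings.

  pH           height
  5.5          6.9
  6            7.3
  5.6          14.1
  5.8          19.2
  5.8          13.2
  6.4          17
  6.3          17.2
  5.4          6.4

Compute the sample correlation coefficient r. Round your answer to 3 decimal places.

0.593

n = 8, Σx = 46.8, Σy = 101.3, Σx² = 274.7, Σy² = 1468.39, Σxy = 600.35
nΣxy − ΣxΣy = 4802.8 − 4740.84 = 61.96
nΣx² − (Σx)² = 2197.6 − 2190.24 = 7.36; nΣy² − (Σy)² = 11747.12 − 10261.69 = 1485.43
r = 61.96 / √(7.36 × 1485.43) = 61.96 / 104.5599 ≈ 0.593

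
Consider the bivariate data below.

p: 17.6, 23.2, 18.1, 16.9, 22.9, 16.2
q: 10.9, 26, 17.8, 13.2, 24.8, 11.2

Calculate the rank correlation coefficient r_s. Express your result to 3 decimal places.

0.829

Rank p: 3, 6, 4, 2, 5, 1
Rank q: 1, 6, 4, 3, 5, 2
d = rank(p) − rank(q): 2, 0, 0, -1, 0, -1; Σd² = 6
ρ = 1 − 6Σd² / [n(n²−1)] = 1 − 6×6 / (6×35) = 1 − 36/210 ≈ 0.829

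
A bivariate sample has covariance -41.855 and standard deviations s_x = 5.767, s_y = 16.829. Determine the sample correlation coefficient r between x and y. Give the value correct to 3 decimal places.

r = Cov(x,y) / (s_x · s_y) = -41.855 / (5.767 × 16.829)
  = -41.855 / 97.0528 ≈ -0.431

-0.431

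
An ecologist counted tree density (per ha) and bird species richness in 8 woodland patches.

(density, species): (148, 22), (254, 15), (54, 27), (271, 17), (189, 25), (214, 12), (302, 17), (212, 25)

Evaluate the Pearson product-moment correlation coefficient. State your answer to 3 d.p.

-0.676

n = 8, Σx = 1644, Σy = 160, Σx² = 380442, Σy² = 3410, Σxy = 30858
nΣxy − ΣxΣy = 246864 − 263040 = -16176
nΣx² − (Σx)² = 3043536 − 2702736 = 340800; nΣy² − (Σy)² = 27280 − 25600 = 1680
r = -16176 / √(340800 × 1680) = -16176 / 23927.8917 ≈ -0.676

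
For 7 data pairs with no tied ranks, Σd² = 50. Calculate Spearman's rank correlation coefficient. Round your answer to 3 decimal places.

0.107

ρ = 1 − 6Σd² / [n(n²−1)] = 1 − 6×50 / (7×48)
  = 1 − 300/336 = 1 − 0.8929 ≈ 0.107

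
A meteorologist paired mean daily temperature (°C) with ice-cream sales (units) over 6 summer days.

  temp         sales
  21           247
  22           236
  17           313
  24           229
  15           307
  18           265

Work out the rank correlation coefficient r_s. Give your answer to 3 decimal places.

-0.943

Rank temp: 4, 5, 2, 6, 1, 3
Rank sales: 3, 2, 6, 1, 5, 4
d = rank(temp) − rank(sales): 1, 3, -4, 5, -4, -1; Σd² = 68
ρ = 1 − 6Σd² / [n(n²−1)] = 1 − 6×68 / (6×35) = 1 − 408/210 ≈ -0.943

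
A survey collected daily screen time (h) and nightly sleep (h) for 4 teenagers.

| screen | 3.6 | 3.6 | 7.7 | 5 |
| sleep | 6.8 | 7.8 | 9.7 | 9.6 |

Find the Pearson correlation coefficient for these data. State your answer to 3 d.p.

0.803

n = 4, Σx = 19.9, Σy = 33.9, Σx² = 110.21, Σy² = 293.33, Σxy = 175.25
nΣxy − ΣxΣy = 701 − 674.61 = 26.39
nΣx² − (Σx)² = 440.84 − 396.01 = 44.83; nΣy² − (Σy)² = 1173.32 − 1149.21 = 24.11
r = 26.39 / √(44.83 × 24.11) = 26.39 / 32.8763 ≈ 0.803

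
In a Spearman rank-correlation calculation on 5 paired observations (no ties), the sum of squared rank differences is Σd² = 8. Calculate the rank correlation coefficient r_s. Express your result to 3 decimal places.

ρ = 1 − 6Σd² / [n(n²−1)] = 1 − 6×8 / (5×24)
  = 1 − 48/120 = 1 − 0.4000 ≈ 0.600

0.600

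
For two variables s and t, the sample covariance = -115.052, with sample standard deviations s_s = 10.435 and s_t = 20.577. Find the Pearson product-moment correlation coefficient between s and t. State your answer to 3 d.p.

r = Cov(s,t) / (s_s · s_t) = -115.052 / (10.435 × 20.577)
  = -115.052 / 214.7210 ≈ -0.536

-0.536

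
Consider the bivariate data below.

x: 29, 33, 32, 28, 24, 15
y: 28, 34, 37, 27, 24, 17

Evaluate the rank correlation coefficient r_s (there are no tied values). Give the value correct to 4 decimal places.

Rank x: 4, 6, 5, 3, 2, 1
Rank y: 4, 5, 6, 3, 2, 1
d = rank(x) − rank(y): 0, 1, -1, 0, 0, 0; Σd² = 2
ρ = 1 − 6Σd² / [n(n²−1)] = 1 − 6×2 / (6×35) = 1 − 12/210 ≈ 0.9429

0.9429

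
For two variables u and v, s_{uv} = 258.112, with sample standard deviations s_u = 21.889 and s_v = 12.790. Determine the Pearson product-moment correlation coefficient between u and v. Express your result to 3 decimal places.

r = Cov(u,v) / (s_u · s_v) = 258.112 / (21.889 × 12.790)
  = 258.112 / 279.9603 ≈ 0.922

0.922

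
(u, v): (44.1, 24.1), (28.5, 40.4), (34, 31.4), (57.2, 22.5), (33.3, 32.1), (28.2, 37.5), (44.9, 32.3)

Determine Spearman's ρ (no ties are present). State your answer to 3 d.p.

-0.750

Rank u: 5, 2, 4, 7, 3, 1, 6
Rank v: 2, 7, 3, 1, 4, 6, 5
d = rank(u) − rank(v): 3, -5, 1, 6, -1, -5, 1; Σd² = 98
ρ = 1 − 6Σd² / [n(n²−1)] = 1 − 6×98 / (7×48) = 1 − 588/336 ≈ -0.750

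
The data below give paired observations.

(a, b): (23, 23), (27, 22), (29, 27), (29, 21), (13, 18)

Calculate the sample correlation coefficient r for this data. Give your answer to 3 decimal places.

n = 5, Σa = 121, Σb = 111, Σa² = 3109, Σb² = 2507, Σab = 2749
nΣab − ΣaΣb = 13745 − 13431 = 314
nΣa² − (Σa)² = 15545 − 14641 = 904; nΣb² − (Σb)² = 12535 − 12321 = 214
r = 314 / √(904 × 214) = 314 / 439.8363 ≈ 0.714

0.714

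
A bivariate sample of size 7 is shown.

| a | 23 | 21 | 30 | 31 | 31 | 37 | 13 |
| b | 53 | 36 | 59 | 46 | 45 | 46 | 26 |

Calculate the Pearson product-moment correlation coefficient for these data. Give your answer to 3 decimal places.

0.656

n = 7, Σa = 186, Σb = 311, Σa² = 5330, Σb² = 14519, Σab = 8606
nΣab − ΣaΣb = 60242 − 57846 = 2396
nΣa² − (Σa)² = 37310 − 34596 = 2714; nΣb² − (Σb)² = 101633 − 96721 = 4912
r = 2396 / √(2714 × 4912) = 2396 / 3651.1872 ≈ 0.656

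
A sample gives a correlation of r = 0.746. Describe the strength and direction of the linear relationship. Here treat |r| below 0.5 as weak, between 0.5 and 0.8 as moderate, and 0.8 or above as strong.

moderate positive

r = 0.746 > 0 so the relationship is positive.
|r| = 0.746, which falls in the moderate range.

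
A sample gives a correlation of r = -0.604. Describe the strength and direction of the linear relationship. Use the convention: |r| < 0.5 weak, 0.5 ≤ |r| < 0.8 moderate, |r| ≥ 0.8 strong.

moderate negative

r = -0.604 < 0 so the relationship is negative.
|r| = 0.604, which falls in the moderate range.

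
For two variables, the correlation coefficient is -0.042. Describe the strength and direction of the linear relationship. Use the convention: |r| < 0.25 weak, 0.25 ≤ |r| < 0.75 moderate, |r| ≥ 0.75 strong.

weak negative

r = -0.042 < 0 so the relationship is negative.
|r| = 0.042, which falls in the weak range.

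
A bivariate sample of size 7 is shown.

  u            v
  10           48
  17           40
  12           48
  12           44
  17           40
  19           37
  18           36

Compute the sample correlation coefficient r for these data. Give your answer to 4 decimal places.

n = 7, Σu = 105, Σv = 293, Σu² = 1651, Σv² = 12409, Σuv = 4295
nΣuv − ΣuΣv = 30065 − 30765 = -700
nΣu² − (Σu)² = 11557 − 11025 = 532; nΣv² − (Σv)² = 86863 − 85849 = 1014
r = -700 / √(532 × 1014) = -700 / 734.4712 ≈ -0.9531

-0.9531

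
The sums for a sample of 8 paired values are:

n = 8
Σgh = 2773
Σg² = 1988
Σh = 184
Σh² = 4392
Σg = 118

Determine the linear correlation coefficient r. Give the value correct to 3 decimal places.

0.296

r = (nΣgh − ΣgΣh) / √[(nΣg² − (Σg)²)(nΣh² − (Σh)²)]
Numerator: 8×2773 − 118×184 = 472
Denominator: √[(15904 − 13924)(35136 − 33856)] = √[1980 × 1280] = 1591.9799
r = 472 / 1591.9799 ≈ 0.296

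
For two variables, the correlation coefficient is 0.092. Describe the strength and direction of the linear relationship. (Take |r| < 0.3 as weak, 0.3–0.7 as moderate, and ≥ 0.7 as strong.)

weak positive

r = 0.092 > 0 so the relationship is positive.
|r| = 0.092, which falls in the weak range.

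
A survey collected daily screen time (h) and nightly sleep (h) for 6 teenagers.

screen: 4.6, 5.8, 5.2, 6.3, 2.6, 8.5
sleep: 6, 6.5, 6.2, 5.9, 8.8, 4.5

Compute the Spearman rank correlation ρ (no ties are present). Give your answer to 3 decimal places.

-0.771

Rank screen: 2, 4, 3, 5, 1, 6
Rank sleep: 3, 5, 4, 2, 6, 1
d = rank(screen) − rank(sleep): -1, -1, -1, 3, -5, 5; Σd² = 62
ρ = 1 − 6Σd² / [n(n²−1)] = 1 − 6×62 / (6×35) = 1 − 372/210 ≈ -0.771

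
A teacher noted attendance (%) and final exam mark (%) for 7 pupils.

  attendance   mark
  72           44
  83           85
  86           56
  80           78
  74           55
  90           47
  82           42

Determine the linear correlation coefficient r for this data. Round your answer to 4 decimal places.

0.0869

n = 7, Σx = 567, Σy = 407, Σx² = 46169, Σy² = 25379, Σxy = 33023
nΣxy − ΣxΣy = 231161 − 230769 = 392
nΣx² − (Σx)² = 323183 − 321489 = 1694; nΣy² − (Σy)² = 177653 − 165649 = 12004
r = 392 / √(1694 × 12004) = 392 / 4509.4097 ≈ 0.0869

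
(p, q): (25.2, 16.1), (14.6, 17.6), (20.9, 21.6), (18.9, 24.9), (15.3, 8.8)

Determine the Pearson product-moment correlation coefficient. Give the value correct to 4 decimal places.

n = 5, Σp = 94.9, Σq = 89, Σp² = 1876.31, Σq² = 1732.98, Σpq = 1719.37
nΣpq − ΣpΣq = 8596.85 − 8446.1 = 150.75
nΣp² − (Σp)² = 9381.55 − 9006.01 = 375.54; nΣq² − (Σq)² = 8664.9 − 7921 = 743.9
r = 150.75 / √(375.54 × 743.9) = 150.75 / 528.5492 ≈ 0.2852

0.2852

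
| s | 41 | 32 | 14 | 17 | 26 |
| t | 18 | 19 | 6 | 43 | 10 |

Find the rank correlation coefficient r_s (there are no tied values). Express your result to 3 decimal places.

0.300

Rank s: 5, 4, 1, 2, 3
Rank t: 3, 4, 1, 5, 2
d = rank(s) − rank(t): 2, 0, 0, -3, 1; Σd² = 14
ρ = 1 − 6Σd² / [n(n²−1)] = 1 − 6×14 / (5×24) = 1 − 84/120 ≈ 0.300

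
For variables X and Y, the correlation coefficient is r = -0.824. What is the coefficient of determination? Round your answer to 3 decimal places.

r² = (-0.824)² = 0.679

0.679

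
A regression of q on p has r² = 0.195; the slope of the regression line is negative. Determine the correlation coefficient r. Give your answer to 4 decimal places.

-0.4416

|r| = √0.195 = 0.4416
The association is negative, so r = −0.4416.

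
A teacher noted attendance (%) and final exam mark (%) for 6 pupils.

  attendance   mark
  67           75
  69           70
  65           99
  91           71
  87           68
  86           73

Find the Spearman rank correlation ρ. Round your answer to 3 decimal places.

Rank attendance: 2, 3, 1, 6, 5, 4
Rank mark: 5, 2, 6, 3, 1, 4
d = rank(attendance) − rank(mark): -3, 1, -5, 3, 4, 0; Σd² = 60
ρ = 1 − 6Σd² / [n(n²−1)] = 1 − 6×60 / (6×35) = 1 − 360/210 ≈ -0.714

-0.714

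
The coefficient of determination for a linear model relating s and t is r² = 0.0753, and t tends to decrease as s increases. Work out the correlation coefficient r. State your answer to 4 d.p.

-0.2744

|r| = √0.0753 = 0.2744
The association is negative, so r = −0.2744.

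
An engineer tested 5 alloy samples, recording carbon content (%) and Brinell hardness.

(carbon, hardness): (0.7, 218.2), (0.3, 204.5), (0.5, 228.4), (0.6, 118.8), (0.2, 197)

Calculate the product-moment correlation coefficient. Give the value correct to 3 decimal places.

n = 5, Σx = 2.3, Σy = 966.9, Σx² = 1.23, Σy² = 194520.49, Σxy = 438.97
nΣxy − ΣxΣy = 2194.85 − 2223.87 = -29.02
nΣx² − (Σx)² = 6.15 − 5.29 = 0.86; nΣy² − (Σy)² = 972602.45 − 934895.61 = 37706.84
r = -29.02 / √(0.86 × 37706.84) = -29.02 / 180.0774 ≈ -0.161

-0.161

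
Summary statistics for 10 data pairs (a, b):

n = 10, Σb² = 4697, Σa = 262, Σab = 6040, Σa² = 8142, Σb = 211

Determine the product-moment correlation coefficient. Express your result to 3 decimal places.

r = (nΣab − ΣaΣb) / √[(nΣa² − (Σa)²)(nΣb² − (Σb)²)]
Numerator: 10×6040 − 262×211 = 5118
Denominator: √[(81420 − 68644)(46970 − 44521)] = √[12776 × 2449] = 5593.6056
r = 5118 / 5593.6056 ≈ 0.915

0.915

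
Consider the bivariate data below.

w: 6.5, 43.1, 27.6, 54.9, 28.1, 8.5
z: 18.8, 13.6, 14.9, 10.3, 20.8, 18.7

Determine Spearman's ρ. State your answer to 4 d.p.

-0.6571

Rank w: 1, 5, 3, 6, 4, 2
Rank z: 5, 2, 3, 1, 6, 4
d = rank(w) − rank(z): -4, 3, 0, 5, -2, -2; Σd² = 58
ρ = 1 − 6Σd² / [n(n²−1)] = 1 − 6×58 / (6×35) = 1 − 348/210 ≈ -0.6571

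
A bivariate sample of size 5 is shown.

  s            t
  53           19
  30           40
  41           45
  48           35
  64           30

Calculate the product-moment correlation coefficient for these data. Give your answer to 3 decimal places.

n = 5, Σs = 236, Σt = 169, Σs² = 11790, Σt² = 6111, Σst = 7652
nΣst − ΣsΣt = 38260 − 39884 = -1624
nΣs² − (Σs)² = 58950 − 55696 = 3254; nΣt² − (Σt)² = 30555 − 28561 = 1994
r = -1624 / √(3254 × 1994) = -1624 / 2547.2487 ≈ -0.638

-0.638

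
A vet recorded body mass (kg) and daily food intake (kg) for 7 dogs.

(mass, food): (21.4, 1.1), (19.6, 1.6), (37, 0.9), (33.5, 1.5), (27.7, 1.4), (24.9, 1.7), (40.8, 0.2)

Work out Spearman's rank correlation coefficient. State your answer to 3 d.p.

Rank mass: 2, 1, 6, 5, 4, 3, 7
Rank food: 3, 6, 2, 5, 4, 7, 1
d = rank(mass) − rank(food): -1, -5, 4, 0, 0, -4, 6; Σd² = 94
ρ = 1 − 6Σd² / [n(n²−1)] = 1 − 6×94 / (7×48) = 1 − 564/336 ≈ -0.679

-0.679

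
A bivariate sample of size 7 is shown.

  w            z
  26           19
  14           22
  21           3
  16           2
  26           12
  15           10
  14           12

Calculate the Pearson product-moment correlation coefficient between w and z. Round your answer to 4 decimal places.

0.0761

n = 7, Σw = 132, Σz = 80, Σw² = 2666, Σz² = 1246, Σwz = 1527
nΣwz − ΣwΣz = 10689 − 10560 = 129
nΣw² − (Σw)² = 18662 − 17424 = 1238; nΣz² − (Σz)² = 8722 − 6400 = 2322
r = 129 / √(1238 × 2322) = 129 / 1695.4752 ≈ 0.0761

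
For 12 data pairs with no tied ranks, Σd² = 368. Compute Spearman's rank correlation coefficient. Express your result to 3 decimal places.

ρ = 1 − 6Σd² / [n(n²−1)] = 1 − 6×368 / (12×143)
  = 1 − 2208/1716 = 1 − 1.2867 ≈ -0.287

-0.287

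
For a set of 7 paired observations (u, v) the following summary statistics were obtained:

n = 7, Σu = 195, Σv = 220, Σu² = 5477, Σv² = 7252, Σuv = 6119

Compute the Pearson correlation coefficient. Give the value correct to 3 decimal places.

r = (nΣuv − ΣuΣv) / √[(nΣu² − (Σu)²)(nΣv² − (Σv)²)]
Numerator: 7×6119 − 195×220 = -67
Denominator: √[(38339 − 38025)(50764 − 48400)] = √[314 × 2364] = 861.5660
r = -67 / 861.5660 ≈ -0.078

-0.078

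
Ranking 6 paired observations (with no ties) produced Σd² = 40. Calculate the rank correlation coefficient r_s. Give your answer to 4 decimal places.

ρ = 1 − 6Σd² / [n(n²−1)] = 1 − 6×40 / (6×35)
  = 1 − 240/210 = 1 − 1.14286 ≈ -0.1429

-0.1429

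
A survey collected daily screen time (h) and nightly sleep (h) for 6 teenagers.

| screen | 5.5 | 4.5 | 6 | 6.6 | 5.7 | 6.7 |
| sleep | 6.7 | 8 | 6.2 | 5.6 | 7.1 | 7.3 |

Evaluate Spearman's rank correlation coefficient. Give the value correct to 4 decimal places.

Rank screen: 2, 1, 4, 5, 3, 6
Rank sleep: 3, 6, 2, 1, 4, 5
d = rank(screen) − rank(sleep): -1, -5, 2, 4, -1, 1; Σd² = 48
ρ = 1 − 6Σd² / [n(n²−1)] = 1 − 6×48 / (6×35) = 1 − 288/210 ≈ -0.3714

-0.3714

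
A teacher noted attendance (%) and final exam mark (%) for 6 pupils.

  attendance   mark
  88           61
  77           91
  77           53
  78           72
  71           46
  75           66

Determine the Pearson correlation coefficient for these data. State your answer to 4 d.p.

n = 6, Σx = 466, Σy = 389, Σx² = 36352, Σy² = 26467, Σxy = 30288
nΣxy − ΣxΣy = 181728 − 181274 = 454
nΣx² − (Σx)² = 218112 − 217156 = 956; nΣy² − (Σy)² = 158802 − 151321 = 7481
r = 454 / √(956 × 7481) = 454 / 2674.2917 ≈ 0.1698

0.1698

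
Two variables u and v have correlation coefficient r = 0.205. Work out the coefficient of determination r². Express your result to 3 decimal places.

0.042

r² = (0.205)² = 0.042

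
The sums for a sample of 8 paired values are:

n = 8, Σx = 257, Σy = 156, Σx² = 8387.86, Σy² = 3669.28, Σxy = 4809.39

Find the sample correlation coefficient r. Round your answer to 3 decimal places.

-0.703

r = (nΣxy − ΣxΣy) / √[(nΣx² − (Σx)²)(nΣy² − (Σy)²)]
Numerator: 8×4809.39 − 257×156 = -1616.88
Denominator: √[(67102.88 − 66049)(29354.24 − 24336)] = √[1053.88 × 5018.24] = 2299.7006
r = -1616.88 / 2299.7006 ≈ -0.703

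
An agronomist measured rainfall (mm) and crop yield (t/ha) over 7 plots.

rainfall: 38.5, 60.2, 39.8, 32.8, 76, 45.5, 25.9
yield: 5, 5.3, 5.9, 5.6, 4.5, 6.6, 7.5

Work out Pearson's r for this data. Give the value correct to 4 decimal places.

n = 7, Σx = 318.7, Σy = 40.4, Σx² = 16283.23, Σy² = 239.32, Σxy = 1766.61
nΣxy − ΣxΣy = 12366.27 − 12875.48 = -509.21
nΣx² − (Σx)² = 113982.61 − 101569.69 = 12412.92; nΣy² − (Σy)² = 1675.24 − 1632.16 = 43.08
r = -509.21 / √(12412.92 × 43.08) = -509.21 / 731.2651 ≈ -0.6963

-0.6963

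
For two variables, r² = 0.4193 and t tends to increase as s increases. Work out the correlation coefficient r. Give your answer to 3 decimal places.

|r| = √0.4193 = 0.648
The association is positive, so r = 0.648.

0.648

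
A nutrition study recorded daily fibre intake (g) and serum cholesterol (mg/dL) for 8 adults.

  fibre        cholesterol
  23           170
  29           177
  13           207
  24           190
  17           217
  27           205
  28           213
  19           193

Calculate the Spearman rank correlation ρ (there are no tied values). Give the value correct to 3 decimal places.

-0.333

Rank fibre: 4, 8, 1, 5, 2, 6, 7, 3
Rank cholesterol: 1, 2, 6, 3, 8, 5, 7, 4
d = rank(fibre) − rank(cholesterol): 3, 6, -5, 2, -6, 1, 0, -1; Σd² = 112
ρ = 1 − 6Σd² / [n(n²−1)] = 1 − 6×112 / (8×63) = 1 − 672/504 ≈ -0.333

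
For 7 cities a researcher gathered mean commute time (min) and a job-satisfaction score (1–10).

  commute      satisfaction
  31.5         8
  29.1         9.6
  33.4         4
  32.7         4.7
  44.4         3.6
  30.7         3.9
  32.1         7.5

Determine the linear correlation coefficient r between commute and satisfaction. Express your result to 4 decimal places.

n = 7, Σx = 233.9, Σy = 41.3, Σx² = 7968.17, Σy² = 278.67, Σxy = 1338.97
nΣxy − ΣxΣy = 9372.79 − 9660.07 = -287.28
nΣx² − (Σx)² = 55777.19 − 54709.21 = 1067.98; nΣy² − (Σy)² = 1950.69 − 1705.69 = 245
r = -287.28 / √(1067.98 × 245) = -287.28 / 511.5223 ≈ -0.5616

-0.5616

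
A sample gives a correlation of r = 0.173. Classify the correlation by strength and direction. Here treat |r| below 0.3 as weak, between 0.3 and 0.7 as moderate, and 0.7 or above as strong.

weak positive

r = 0.173 > 0 so the relationship is positive.
|r| = 0.173, which falls in the weak range.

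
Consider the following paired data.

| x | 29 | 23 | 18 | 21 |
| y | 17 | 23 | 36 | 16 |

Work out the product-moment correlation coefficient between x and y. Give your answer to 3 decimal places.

-0.678

n = 4, Σx = 91, Σy = 92, Σx² = 2135, Σy² = 2370, Σxy = 2006
nΣxy − ΣxΣy = 8024 − 8372 = -348
nΣx² − (Σx)² = 8540 − 8281 = 259; nΣy² − (Σy)² = 9480 − 8464 = 1016
r = -348 / √(259 × 1016) = -348 / 512.9756 ≈ -0.678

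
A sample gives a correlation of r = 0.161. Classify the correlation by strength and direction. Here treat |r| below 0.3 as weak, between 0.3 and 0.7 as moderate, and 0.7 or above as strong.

r = 0.161 > 0 so the relationship is positive.
|r| = 0.161, which falls in the weak range.

weak positive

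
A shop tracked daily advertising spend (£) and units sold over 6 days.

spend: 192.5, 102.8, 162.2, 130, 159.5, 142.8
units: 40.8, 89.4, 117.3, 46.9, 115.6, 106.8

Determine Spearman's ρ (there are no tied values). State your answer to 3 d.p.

0.086

Rank spend: 6, 1, 5, 2, 4, 3
Rank units: 1, 3, 6, 2, 5, 4
d = rank(spend) − rank(units): 5, -2, -1, 0, -1, -1; Σd² = 32
ρ = 1 − 6Σd² / [n(n²−1)] = 1 − 6×32 / (6×35) = 1 − 192/210 ≈ 0.086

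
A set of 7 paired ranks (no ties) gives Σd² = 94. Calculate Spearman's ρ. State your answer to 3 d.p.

-0.679

ρ = 1 − 6Σd² / [n(n²−1)] = 1 − 6×94 / (7×48)
  = 1 − 564/336 = 1 − 1.6786 ≈ -0.679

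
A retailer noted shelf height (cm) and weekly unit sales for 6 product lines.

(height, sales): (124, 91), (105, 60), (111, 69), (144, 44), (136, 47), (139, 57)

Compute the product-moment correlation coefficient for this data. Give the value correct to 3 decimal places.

n = 6, Σx = 759, Σy = 368, Σx² = 97275, Σy² = 24036, Σxy = 45894
nΣxy − ΣxΣy = 275364 − 279312 = -3948
nΣx² − (Σx)² = 583650 − 576081 = 7569; nΣy² − (Σy)² = 144216 − 135424 = 8792
r = -3948 / √(7569 × 8792) = -3948 / 8157.6129 ≈ -0.484

-0.484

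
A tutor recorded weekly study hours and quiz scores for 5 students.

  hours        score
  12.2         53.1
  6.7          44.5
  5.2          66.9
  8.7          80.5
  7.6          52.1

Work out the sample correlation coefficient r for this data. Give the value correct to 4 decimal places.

n = 5, Σx = 40.4, Σy = 297.1, Σx² = 354.22, Σy² = 18470.13, Σxy = 2390.16
nΣxy − ΣxΣy = 11950.8 − 12002.84 = -52.04
nΣx² − (Σx)² = 1771.1 − 1632.16 = 138.94; nΣy² − (Σy)² = 92350.65 − 88268.41 = 4082.24
r = -52.04 / √(138.94 × 4082.24) = -52.04 / 753.1178 ≈ -0.0691

-0.0691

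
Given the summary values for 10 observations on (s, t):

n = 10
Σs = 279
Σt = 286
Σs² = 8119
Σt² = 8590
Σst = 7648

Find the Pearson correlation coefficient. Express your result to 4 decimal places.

-0.8939

r = (nΣst − ΣsΣt) / √[(nΣs² − (Σs)²)(nΣt² − (Σt)²)]
Numerator: 10×7648 − 279×286 = -3314
Denominator: √[(81190 − 77841)(85900 − 81796)] = √[3349 × 4104] = 3707.3300
r = -3314 / 3707.3300 ≈ -0.8939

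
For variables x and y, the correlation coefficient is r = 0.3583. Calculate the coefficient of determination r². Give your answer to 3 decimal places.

r² = (0.3583)² = 0.128

0.128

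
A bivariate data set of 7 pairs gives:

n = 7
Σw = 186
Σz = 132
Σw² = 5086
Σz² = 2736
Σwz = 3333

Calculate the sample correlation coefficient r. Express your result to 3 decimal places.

-0.926

r = (nΣwz − ΣwΣz) / √[(nΣw² − (Σw)²)(nΣz² − (Σz)²)]
Numerator: 7×3333 − 186×132 = -1221
Denominator: √[(35602 − 34596)(19152 − 17424)] = √[1006 × 1728] = 1318.4718
r = -1221 / 1318.4718 ≈ -0.926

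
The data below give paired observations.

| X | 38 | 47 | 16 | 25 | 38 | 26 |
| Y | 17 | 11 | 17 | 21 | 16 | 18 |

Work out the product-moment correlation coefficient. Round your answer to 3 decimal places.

n = 6, ΣX = 190, ΣY = 100, ΣX² = 6654, ΣY² = 1720, ΣXY = 3036
nΣXY − ΣXΣY = 18216 − 19000 = -784
nΣX² − (ΣX)² = 39924 − 36100 = 3824; nΣY² − (ΣY)² = 10320 − 10000 = 320
r = -784 / √(3824 × 320) = -784 / 1106.2007 ≈ -0.709

-0.709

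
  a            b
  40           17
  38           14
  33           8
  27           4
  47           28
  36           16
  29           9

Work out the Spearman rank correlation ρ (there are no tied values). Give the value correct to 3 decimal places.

0.929

Rank a: 6, 5, 3, 1, 7, 4, 2
Rank b: 6, 4, 2, 1, 7, 5, 3
d = rank(a) − rank(b): 0, 1, 1, 0, 0, -1, -1; Σd² = 4
ρ = 1 − 6Σd² / [n(n²−1)] = 1 − 6×4 / (7×48) = 1 − 24/336 ≈ 0.929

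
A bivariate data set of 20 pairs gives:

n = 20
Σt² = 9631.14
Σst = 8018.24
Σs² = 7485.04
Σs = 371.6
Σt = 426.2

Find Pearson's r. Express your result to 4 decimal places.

r = (nΣst − ΣsΣt) / √[(nΣs² − (Σs)²)(nΣt² − (Σt)²)]
Numerator: 20×8018.24 − 371.6×426.2 = 1988.88
Denominator: √[(149700.8 − 138086.56)(192622.8 − 181646.44)] = √[11614.24 × 10976.36] = 11290.7962
r = 1988.88 / 11290.7962 ≈ 0.1762

0.1762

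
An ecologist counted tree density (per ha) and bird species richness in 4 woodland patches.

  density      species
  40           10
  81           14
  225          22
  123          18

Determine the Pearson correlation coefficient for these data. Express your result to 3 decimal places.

n = 4, Σx = 469, Σy = 64, Σx² = 73915, Σy² = 1104, Σxy = 8698
nΣxy − ΣxΣy = 34792 − 30016 = 4776
nΣx² − (Σx)² = 295660 − 219961 = 75699; nΣy² − (Σy)² = 4416 − 4096 = 320
r = 4776 / √(75699 × 320) = 4776 / 4921.7558 ≈ 0.970

0.970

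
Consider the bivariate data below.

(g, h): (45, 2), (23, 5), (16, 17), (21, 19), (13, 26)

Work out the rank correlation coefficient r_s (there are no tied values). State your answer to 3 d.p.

Rank g: 5, 4, 2, 3, 1
Rank h: 1, 2, 3, 4, 5
d = rank(g) − rank(h): 4, 2, -1, -1, -4; Σd² = 38
ρ = 1 − 6Σd² / [n(n²−1)] = 1 − 6×38 / (5×24) = 1 − 228/120 ≈ -0.900

-0.900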